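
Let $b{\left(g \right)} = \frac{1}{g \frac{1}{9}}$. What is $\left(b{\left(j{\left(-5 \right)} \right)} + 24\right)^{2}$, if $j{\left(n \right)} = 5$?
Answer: $\frac{16641}{25} \approx 665.64$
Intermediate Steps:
$b{\left(g \right)} = \frac{9}{g}$ ($b{\left(g \right)} = \frac{1}{g \frac{1}{9}} = \frac{1}{\frac{1}{9} g} = \frac{9}{g}$)
$\left(b{\left(j{\left(-5 \right)} \right)} + 24\right)^{2} = \left(\frac{9}{5} + 24\right)^{2} = \left(\frac{129}{5}\right)^{2} = \frac{16641}{25}$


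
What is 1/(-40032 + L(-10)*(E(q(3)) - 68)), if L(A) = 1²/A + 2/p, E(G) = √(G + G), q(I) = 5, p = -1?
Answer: -664820/26519137209 + 35*√10/26519137209 ≈ -2.5065e-5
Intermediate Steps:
E(G) = √2*√G (E(G) = √(2*G) = √2*√G)
L(A) = -2 + 1/A (L(A) = 1²/A + 2/(-1) = 1/A + 2*(-1) = 1/A - 2 = -2 + 1/A)
1/(-40032 + L(-10)*(E(q(3)) - 68)) = 1/(-40032 + (-2 + 1/(-10))*(√2*√5 - 68)) = 1/(-40032 + (-2 - ⅒)*(√10 - 68)) = 1/(-40032 - 21*(-68 + √10)/10) = 1/(-40032 + (714/5 - 21*√10/10)) = 1/(-199446/5 - 21*√10/10)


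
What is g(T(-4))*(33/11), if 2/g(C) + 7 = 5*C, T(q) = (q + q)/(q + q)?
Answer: -3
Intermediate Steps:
T(q) = 1 (T(q) = (2*q)/((2*q)) = (2*q)*(1/(2*q)) = 1)
g(C) = 2/(-7 + 5*C)
g(T(-4))*(33/11) = (2/(-7 + 5*1))*(33/11) = (2/(-7 + 5))*(33*(1/11)) = (2/(-2))*3 = (2*(-½))*3 = -1*3 = -3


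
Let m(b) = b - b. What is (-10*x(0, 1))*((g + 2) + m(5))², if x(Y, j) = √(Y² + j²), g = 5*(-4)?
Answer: -3240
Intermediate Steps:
m(b) = 0
g = -20
(-10*x(0, 1))*((g + 2) + m(5))² = (-10*√(0² + 1²))*((-20 + 2) + 0)² = (-10*√(0 + 1))*(-18 + 0)² = -10*√1*(-18)² = -10*1*324 = -10*324 = -3240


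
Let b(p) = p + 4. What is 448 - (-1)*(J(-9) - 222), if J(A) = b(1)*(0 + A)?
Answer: 181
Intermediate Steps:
b(p) = 4 + p
J(A) = 5*A (J(A) = (4 + 1)*(0 + A) = 5*A)
448 - (-1)*(J(-9) - 222) = 448 - (-1)*(5*(-9) - 222) = 448 - (-1)*(-45 - 222) = 448 - (-1)*(-267) = 448 - 1*267 = 448 - 267 = 181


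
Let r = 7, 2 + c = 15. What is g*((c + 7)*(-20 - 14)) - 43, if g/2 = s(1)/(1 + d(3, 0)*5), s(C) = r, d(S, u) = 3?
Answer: -638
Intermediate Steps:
c = 13 (c = -2 + 15 = 13)
s(C) = 7
g = 7/8 (g = 2*(7/(1 + 3*5)) = 2*(7/(1 + 15)) = 2*(7/16) = 7/8 ≈ 0.87500)
g*((c + 7)*(-20 - 14)) - 43 = 7*((13 + 7)*(-20 - 14))/8 - 43 = 7*(20*(-34))/8 - 43 = (7/8)*(-680) - 43 = -595 - 43 = -638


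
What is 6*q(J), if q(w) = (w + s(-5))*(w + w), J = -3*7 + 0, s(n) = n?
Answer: 6552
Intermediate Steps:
J = -21 (J = -21 + 0 = -21)
q(w) = 2*w*(-5 + w) (q(w) = (w - 5)*(w + w) = (-5 + w)*(2*w) = 2*w*(-5 + w))
6*q(J) = 6*(2*(-21)*(-5 - 21)) = 6*(2*(-21)*(-26)) = 6*1092 = 6552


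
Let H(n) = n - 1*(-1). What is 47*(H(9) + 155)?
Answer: 7755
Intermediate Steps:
H(n) = 1 + n (H(n) = n + 1 = 1 + n)
47*(H(9) + 155) = 47*((1 + 9) + 155) = 47*(10 + 155) = 47*165 = 7755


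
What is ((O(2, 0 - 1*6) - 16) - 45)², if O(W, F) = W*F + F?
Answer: 6241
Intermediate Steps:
O(W, F) = F + F*W (O(W, F) = F*W + F = F + F*W)
((O(2, 0 - 1*6) - 16) - 45)² = (((0 - 1*6)*(1 + 2) - 16) - 45)² = (((0 - 6)*3 - 16) - 45)² = ((-6*3 - 16) - 45)² = ((-18 - 16) - 45)² = (-34 - 45)² = (-79)² = 6241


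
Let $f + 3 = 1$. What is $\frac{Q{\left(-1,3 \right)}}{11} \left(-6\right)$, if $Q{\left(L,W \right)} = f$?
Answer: $\frac{12}{11} \approx 1.0909$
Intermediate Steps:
$f = -2$ ($f = -3 + 1 = -2$)
$Q{\left(L,W \right)} = -2$
$\frac{Q{\left(-1,3 \right)}}{11} \left(-6\right) = \frac{1}{11} \left(-2\right) \left(-6\right) = \left(- \frac{2}{11}\right) \left(-6\right) = \frac{12}{11}$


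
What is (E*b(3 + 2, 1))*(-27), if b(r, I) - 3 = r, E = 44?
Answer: -9504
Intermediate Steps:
b(r, I) = 3 + r
(E*b(3 + 2, 1))*(-27) = (44*(3 + (3 + 2)))*(-27) = (44*(3 + 5))*(-27) = (44*8)*(-27) = 352*(-27) = -9504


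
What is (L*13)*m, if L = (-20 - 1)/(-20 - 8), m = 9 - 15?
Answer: -117/2 ≈ -58.500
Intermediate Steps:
m = -6
L = ¾ (L = -21/(-28) = -21*(-1/28) = ¾ ≈ 0.75000)
(L*13)*m = ((¾)*13)*(-6) = (39/4)*(-6) = -117/2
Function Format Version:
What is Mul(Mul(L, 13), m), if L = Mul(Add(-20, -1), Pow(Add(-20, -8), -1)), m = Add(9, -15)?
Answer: Rational(-117, 2) ≈ -58.500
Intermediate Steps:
m = -6
L = Rational(3, 4) (L = Mul(-21, Pow(-28, -1)) = Mul(-21, Rational(-1, 28)) = Rational(3, 4) ≈ 0.75000)
Mul(Mul(L, 13), m) = Mul(Mul(Rational(3, 4), 13), -6) = Mul(Rational(39, 4), -6) = Rational(-117, 2)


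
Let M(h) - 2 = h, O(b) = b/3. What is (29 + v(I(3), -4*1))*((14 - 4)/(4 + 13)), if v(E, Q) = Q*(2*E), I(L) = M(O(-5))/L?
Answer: 2530/153 ≈ 16.536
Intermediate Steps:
O(b) = b/3 (O(b) = b*(⅓) = b/3)
M(h) = 2 + h
I(L) = 1/(3*L) (I(L) = (2 + (⅓)*(-5))/L = (2 - 5/3)/L = 1/(3*L))
v(E, Q) = 2*E*Q
(29 + v(I(3), -4*1))*((14 - 4)/(4 + 13)) = (29 + 2*((⅓)/3)*(-4*1))*((14 - 4)/(4 + 13)) = (29 + 2*((⅓)*(⅓))*(-4))*(10/17) = (29 + 2*(⅑)*(-4))*(10*(1/17)) = (29 - 8/9)*(10/17) = (253/9)*(10/17) = 2530/153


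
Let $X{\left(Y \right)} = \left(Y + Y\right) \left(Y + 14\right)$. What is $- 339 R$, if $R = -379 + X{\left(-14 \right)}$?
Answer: $128481$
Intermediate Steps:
$X{\left(Y \right)} = 2 Y \left(14 + Y\right)$
$R = -379$ ($R = -379 + 2 \left(-14\right) \left(14 - 14\right) = -379 + 2 \left(-14\right) 0 = -379 + 0 = -379$)
$- 339 R = \left(-339\right) \left(-379\right) = 128481$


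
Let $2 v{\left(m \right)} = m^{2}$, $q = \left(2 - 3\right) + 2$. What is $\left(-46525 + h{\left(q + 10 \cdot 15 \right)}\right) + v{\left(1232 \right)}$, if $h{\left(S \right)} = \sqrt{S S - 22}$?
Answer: $712387 + 3 \sqrt{2531} \approx 7.1254 \cdot 10^{5}$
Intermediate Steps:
$q = 1$ ($q = -1 + 2 = 1$)
$v{\left(m \right)} = \frac{m^{2}}{2}$
$h{\left(S \right)} = \sqrt{-22 + S^{2}}$ ($h{\left(S \right)} = \sqrt{S^{2} - 22} = \sqrt{-22 + S^{2}}$)
$\left(-46525 + h{\left(q + 10 \cdot 15 \right)}\right) + v{\left(1232 \right)} = \left(-46525 + \sqrt{-22 + \left(1 + 10 \cdot 15\right)^{2}}\right) + \frac{1232^{2}}{2} = \left(-46525 + \sqrt{-22 + \left(1 + 150\right)^{2}}\right) + \frac{1}{2} \cdot 1517824 = \left(-46525 + \sqrt{-22 + 151^{2}}\right) + 758912 = \left(-46525 + \sqrt{-22 + 22801}\right) + 758912 = \left(-46525 + \sqrt{22779}\right) + 758912 = \left(-46525 + 3 \sqrt{2531}\right) + 758912 = 712387 + 3 \sqrt{2531}$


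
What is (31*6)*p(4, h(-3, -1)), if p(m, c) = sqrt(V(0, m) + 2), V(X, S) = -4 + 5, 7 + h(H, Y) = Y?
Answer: 186*sqrt(3) ≈ 322.16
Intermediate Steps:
h(H, Y) = -7 + Y
V(X, S) = 1
p(m, c) = sqrt(3) (p(m, c) = sqrt(1 + 2) = sqrt(3))
(31*6)*p(4, h(-3, -1)) = (31*6)*sqrt(3) = 186*sqrt(3)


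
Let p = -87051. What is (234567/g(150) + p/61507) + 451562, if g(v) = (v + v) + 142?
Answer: 12290596014755/27186094 ≈ 4.5209e+5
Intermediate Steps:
g(v) = 142 + 2*v (g(v) = 2*v + 142 = 142 + 2*v)
(234567/g(150) + p/61507) + 451562 = (234567/(142 + 2*150) - 87051/61507) + 451562 = (234567/(142 + 300) - 87051*1/61507) + 451562 = (234567/442 - 87051/61507) + 451562 = 14389035927/27186094 + 451562 = 12290596014755/27186094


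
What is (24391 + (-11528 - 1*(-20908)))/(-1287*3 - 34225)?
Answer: -33771/38086 ≈ -0.88670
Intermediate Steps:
(24391 + (-11528 - 1*(-20908)))/(-1287*3 - 34225) = (24391 + (-11528 + 20908))/(-3861 - 34225) = (24391 + 9380)/(-38086) = 33771*(-1/38086) = -33771/38086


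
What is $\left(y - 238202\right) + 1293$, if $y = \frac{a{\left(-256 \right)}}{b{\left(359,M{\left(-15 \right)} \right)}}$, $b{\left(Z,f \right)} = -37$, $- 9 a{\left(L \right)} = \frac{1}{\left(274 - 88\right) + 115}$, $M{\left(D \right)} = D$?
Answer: $- \frac{23746099796}{100233} \approx -2.3691 \cdot 10^{5}$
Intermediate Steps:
$a{\left(L \right)} = - \frac{1}{2709}$ ($a{\left(L \right)} = - \frac{1}{9 \left(\left(274 - 88\right) + 115\right)} = - \frac{1}{9 \left(186 + 115\right)} = - \frac{1}{9 \cdot 301} = \left(- \frac{1}{9}\right) \frac{1}{301} = - \frac{1}{2709}$)
$y = \frac{1}{100233}$ ($y = - \frac{1}{2709 \left(-37\right)} = \left(- \frac{1}{2709}\right) \left(- \frac{1}{37}\right) = \frac{1}{100233} \approx 9.9767 \cdot 10^{-6}$)
$\left(y - 238202\right) + 1293 = \left(\frac{1}{100233} - 238202\right) + 1293 = - \frac{23875701065}{100233} + 1293 = - \frac{23746099796}{100233}$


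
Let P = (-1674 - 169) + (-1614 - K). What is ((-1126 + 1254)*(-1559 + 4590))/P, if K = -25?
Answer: -48496/429 ≈ -113.04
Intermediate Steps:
P = -3432 (P = (-1674 - 169) + (-1614 - 1*(-25)) = -1843 + (-1614 + 25) = -1843 - 1589 = -3432)
((-1126 + 1254)*(-1559 + 4590))/P = ((-1126 + 1254)*(-1559 + 4590))/(-3432) = (128*3031)*(-1/3432) = 387968*(-1/3432) = -48496/429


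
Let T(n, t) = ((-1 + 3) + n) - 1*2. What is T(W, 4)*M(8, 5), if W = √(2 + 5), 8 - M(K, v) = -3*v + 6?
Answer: 17*√7 ≈ 44.978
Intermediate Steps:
M(K, v) = 2 + 3*v (M(K, v) = 8 - (-3*v + 6) = 8 - (6 - 3*v) = 8 + (-6 + 3*v) = 2 + 3*v)
W = √7 ≈ 2.6458
T(n, t) = n (T(n, t) = (2 + n) - 2 = n)
T(W, 4)*M(8, 5) = √7*(2 + 3*5) = √7*(2 + 15) = √7*17 = 17*√7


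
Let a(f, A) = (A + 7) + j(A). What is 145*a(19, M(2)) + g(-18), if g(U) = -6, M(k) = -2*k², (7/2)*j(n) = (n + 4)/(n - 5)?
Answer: -12581/91 ≈ -138.25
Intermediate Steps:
j(n) = 2*(4 + n)/(7*(-5 + n)) (j(n) = 2*((n + 4)/(n - 5))/7 = 2*((4 + n)/(-5 + n))/7 = 2*(4 + n)/(7*(-5 + n)))
a(f, A) = 7 + A + 2*(4 + A)/(7*(-5 + A)) (a(f, A) = (A + 7) + 2*(4 + A)/(7*(-5 + A)) = (7 + A) + 2*(4 + A)/(7*(-5 + A)) = 7 + A + 2*(4 + A)/(7*(-5 + A)))
145*a(19, M(2)) + g(-18) = 145*((-237 + 7*(-2*2²)² + 16*(-2*2²))/(7*(-5 - 2*2²))) - 6 = 145*((-237 + 7*(-2*4)² + 16*(-2*4))/(7*(-5 - 2*4))) - 6 = 145*((-237 + 7*(-8)² + 16*(-8))/(7*(-5 - 8))) - 6 = 145*((⅐)*(-237 + 7*64 - 128)/(-13)) - 6 = 145*((⅐)*(-1/13)*(-237 + 448 - 128)) - 6 = 145*((⅐)*(-1/13)*83) - 6 = 145*(-83/91) - 6 = -12035/91 - 6 = -12581/91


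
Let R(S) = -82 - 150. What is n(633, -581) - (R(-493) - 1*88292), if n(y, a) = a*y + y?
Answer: -278616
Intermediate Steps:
R(S) = -232
n(y, a) = y + a*y
n(633, -581) - (R(-493) - 1*88292) = 633*(1 - 581) - (-232 - 1*88292) = 633*(-580) - (-232 - 88292) = -367140 - 1*(-88524) = -367140 + 88524 = -278616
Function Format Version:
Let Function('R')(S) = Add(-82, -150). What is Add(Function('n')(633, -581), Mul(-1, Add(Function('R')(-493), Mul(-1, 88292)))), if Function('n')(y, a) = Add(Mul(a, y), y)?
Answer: -278616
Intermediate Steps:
Function('R')(S) = -232
Function('n')(y, a) = Add(y, Mul(a, y))
Add(Function('n')(633, -581), Mul(-1, Add(Function('R')(-493), Mul(-1, 88292)))) = Add(Mul(633, Add(1, -581)), Mul(-1, Add(-232, Mul(-1, 88292)))) = Add(Mul(633, -580), Mul(-1, Add(-232, -88292))) = Add(-367140, Mul(-1, -88524)) = Add(-367140, 88524) = -278616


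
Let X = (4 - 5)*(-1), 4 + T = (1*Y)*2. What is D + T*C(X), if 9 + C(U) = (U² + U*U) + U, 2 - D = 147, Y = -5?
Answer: -61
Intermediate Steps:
D = -145 (D = 2 - 1*147 = 2 - 147 = -145)
T = -14 (T = -4 + (1*(-5))*2 = -4 - 5*2 = -4 - 10 = -14)
X = 1 (X = -1*(-1) = 1)
C(U) = -9 + U + 2*U² (C(U) = -9 + ((U² + U*U) + U) = -9 + ((U² + U²) + U) = -9 + (2*U² + U) = -9 + (U + 2*U²) = -9 + U + 2*U²)
D + T*C(X) = -145 - 14*(-9 + 1 + 2*1²) = -145 - 14*(-9 + 1 + 2*1) = -145 - 14*(-9 + 1 + 2) = -145 - 14*(-6) = -145 + 84 = -61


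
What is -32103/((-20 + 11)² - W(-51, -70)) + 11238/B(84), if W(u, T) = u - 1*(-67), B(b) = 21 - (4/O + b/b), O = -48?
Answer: 1028817/15665 ≈ 65.676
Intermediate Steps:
B(b) = 241/12 (B(b) = 21 - (4/(-48) + b/b) = 21 - (4*(-1/48) + 1) = 21 - (-1/12 + 1) = 21 - 1*11/12 = 21 - 11/12 = 241/12)
W(u, T) = 67 + u (W(u, T) = u + 67 = 67 + u)
-32103/((-20 + 11)² - W(-51, -70)) + 11238/B(84) = -32103/((-20 + 11)² - (67 - 51)) + 11238/(241/12) = -32103/((-9)² - 1*16) + 11238*(12/241) = -32103/(81 - 16) + 134856/241 = -32103/65 + 134856/241 = 1028817/15665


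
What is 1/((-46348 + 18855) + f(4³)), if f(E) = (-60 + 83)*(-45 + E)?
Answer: -1/27056 ≈ -3.6960e-5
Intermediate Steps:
f(E) = -1035 + 23*E (f(E) = 23*(-45 + E) = -1035 + 23*E)
1/((-46348 + 18855) + f(4³)) = 1/((-46348 + 18855) + (-1035 + 23*4³)) = 1/(-27493 + (-1035 + 23*64)) = 1/(-27493 + (-1035 + 1472)) = 1/(-27493 + 437) = 1/(-27056) = -1/27056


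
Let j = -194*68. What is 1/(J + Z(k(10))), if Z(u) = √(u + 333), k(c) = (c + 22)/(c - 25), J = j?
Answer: -197880/2610427997 - √74445/2610427997 ≈ -7.5908e-5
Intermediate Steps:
j = -13192
J = -13192
k(c) = (22 + c)/(-25 + c)
Z(u) = √(333 + u)
1/(J + Z(k(10))) = 1/(-13192 + √(333 + (22 + 10)/(-25 + 10))) = 1/(-13192 + √(333 + 32/(-15))) = 1/(-13192 + √(333 - 1/15*32)) = 1/(-13192 + √(333 - 32/15)) = 1/(-13192 + √(4963/15)) = 1/(-13192 + √74445/15)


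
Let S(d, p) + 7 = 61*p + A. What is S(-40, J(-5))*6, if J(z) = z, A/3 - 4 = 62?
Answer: -684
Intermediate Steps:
A = 198 (A = 12 + 3*62 = 12 + 186 = 198)
S(d, p) = 191 + 61*p (S(d, p) = -7 + (61*p + 198) = -7 + (198 + 61*p) = 191 + 61*p)
S(-40, J(-5))*6 = (191 + 61*(-5))*6 = (191 - 305)*6 = -114*6 = -684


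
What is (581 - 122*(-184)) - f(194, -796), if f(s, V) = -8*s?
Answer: 24581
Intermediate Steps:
(581 - 122*(-184)) - f(194, -796) = (581 - 122*(-184)) - (-8)*194 = (581 + 22448) - 1*(-1552) = 23029 + 1552 = 24581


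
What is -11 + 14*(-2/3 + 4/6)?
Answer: -11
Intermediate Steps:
-11 + 14*(-2/3 + 4/6) = -11 + 14*(-2*1/3 + 4*(1/6)) = -11 + 14*(-2/3 + 2/3) = -11 + 14*0 = -11 + 0 = -11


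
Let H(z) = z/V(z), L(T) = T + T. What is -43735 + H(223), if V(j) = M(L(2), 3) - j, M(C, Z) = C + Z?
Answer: -9446983/216 ≈ -43736.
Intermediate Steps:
L(T) = 2*T
V(j) = 7 - j (V(j) = (2*2 + 3) - j = (4 + 3) - j = 7 - j)
H(z) = z/(7 - z)
-43735 + H(223) = -43735 - 1*223/(-7 + 223) = -43735 - 1*223/216 = -43735 - 1*223*1/216 = -43735 - 223/216 = -9446983/216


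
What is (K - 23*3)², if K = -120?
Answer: 35721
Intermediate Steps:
(K - 23*3)² = (-120 - 23*3)² = (-120 - 69)² = (-189)² = 35721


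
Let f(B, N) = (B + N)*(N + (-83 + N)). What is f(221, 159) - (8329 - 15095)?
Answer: 96066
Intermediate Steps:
f(B, N) = (-83 + 2*N)*(B + N) (f(B, N) = (B + N)*(-83 + 2*N) = (-83 + 2*N)*(B + N))
f(221, 159) - (8329 - 15095) = (-83*221 - 83*159 + 2*159**2 + 2*221*159) - (8329 - 15095) = (-18343 - 13197 + 2*25281 + 70278) - 1*(-6766) = (-18343 - 13197 + 50562 + 70278) + 6766 = 89300 + 6766 = 96066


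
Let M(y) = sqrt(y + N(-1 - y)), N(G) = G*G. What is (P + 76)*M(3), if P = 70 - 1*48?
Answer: 98*sqrt(19) ≈ 427.17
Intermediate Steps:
N(G) = G**2
P = 22 (P = 70 - 48 = 22)
M(y) = sqrt(y + (-1 - y)**2)
(P + 76)*M(3) = (22 + 76)*sqrt(3 + (1 + 3)**2) = 98*sqrt(3 + 4**2) = 98*sqrt(3 + 16) = 98*sqrt(19)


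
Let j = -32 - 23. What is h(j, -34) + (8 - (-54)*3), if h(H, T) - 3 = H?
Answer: 118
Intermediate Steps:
j = -55
h(H, T) = 3 + H
h(j, -34) + (8 - (-54)*3) = (3 - 55) + (8 - (-54)*3) = -52 + (8 - 27*(-6)) = -52 + (8 + 162) = -52 + 170 = 118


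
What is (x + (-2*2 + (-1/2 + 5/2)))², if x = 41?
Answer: 1521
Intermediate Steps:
(x + (-2*2 + (-1/2 + 5/2)))² = (41 + (-2*2 + (-1/2 + 5/2)))² = (41 + (-4 + (-1*½ + 5*(½))))² = (41 + (-4 + (-½ + 5/2)))² = (41 + (-4 + 2))² = (41 - 2)² = 39² = 1521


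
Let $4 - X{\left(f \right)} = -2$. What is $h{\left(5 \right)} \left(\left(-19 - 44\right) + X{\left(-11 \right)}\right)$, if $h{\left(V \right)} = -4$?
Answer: $228$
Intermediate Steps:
$X{\left(f \right)} = 6$ ($X{\left(f \right)} = 4 - -2 = 4 + 2 = 6$)
$h{\left(5 \right)} \left(\left(-19 - 44\right) + X{\left(-11 \right)}\right) = - 4 \left(\left(-19 - 44\right) + 6\right) = - 4 \left(-63 + 6\right) = \left(-4\right) \left(-57\right) = 228$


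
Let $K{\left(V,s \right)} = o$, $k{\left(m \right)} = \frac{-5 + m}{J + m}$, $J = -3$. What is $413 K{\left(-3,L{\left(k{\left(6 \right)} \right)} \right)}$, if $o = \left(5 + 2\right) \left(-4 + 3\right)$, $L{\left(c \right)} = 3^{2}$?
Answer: $-2891$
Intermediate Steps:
$k{\left(m \right)} = \frac{-5 + m}{-3 + m}$
$L{\left(c \right)} = 9$
$o = -7$ ($o = 7 \left(-1\right) = -7$)
$K{\left(V,s \right)} = -7$
$413 K{\left(-3,L{\left(k{\left(6 \right)} \right)} \right)} = 413 \left(-7\right) = -2891$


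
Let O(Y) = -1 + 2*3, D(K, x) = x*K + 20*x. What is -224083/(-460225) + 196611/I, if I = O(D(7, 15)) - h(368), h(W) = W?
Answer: -30134651782/55687225 ≈ -541.14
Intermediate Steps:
D(K, x) = 20*x + K*x (D(K, x) = K*x + 20*x = 20*x + K*x)
O(Y) = 5 (O(Y) = -1 + 6 = 5)
I = -363 (I = 5 - 1*368 = 5 - 368 = -363)
-224083/(-460225) + 196611/I = -224083/(-460225) + 196611/(-363) = -224083*(-1/460225) + 196611*(-1/363) = 224083/460225 - 65537/121 = -30134651782/55687225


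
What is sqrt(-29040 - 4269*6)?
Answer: I*sqrt(54654) ≈ 233.78*I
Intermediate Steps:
sqrt(-29040 - 4269*6) = sqrt(-29040 - 25614) = sqrt(-54654) = I*sqrt(54654)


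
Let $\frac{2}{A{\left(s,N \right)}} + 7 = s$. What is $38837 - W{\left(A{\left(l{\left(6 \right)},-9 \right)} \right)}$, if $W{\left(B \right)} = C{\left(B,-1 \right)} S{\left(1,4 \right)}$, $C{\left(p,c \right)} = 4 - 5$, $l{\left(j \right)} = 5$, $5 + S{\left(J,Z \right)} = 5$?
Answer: $38837$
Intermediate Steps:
$S{\left(J,Z \right)} = 0$ ($S{\left(J,Z \right)} = -5 + 5 = 0$)
$A{\left(s,N \right)} = \frac{2}{-7 + s}$
$C{\left(p,c \right)} = -1$ ($C{\left(p,c \right)} = 4 - 5 = -1$)
$W{\left(B \right)} = 0$ ($W{\left(B \right)} = \left(-1\right) 0 = 0$)
$38837 - W{\left(A{\left(l{\left(6 \right)},-9 \right)} \right)} = 38837 - 0 = 38837 + 0 = 38837$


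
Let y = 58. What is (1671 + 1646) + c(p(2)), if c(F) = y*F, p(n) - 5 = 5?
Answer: 3897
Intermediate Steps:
p(n) = 10 (p(n) = 5 + 5 = 10)
c(F) = 58*F
(1671 + 1646) + c(p(2)) = (1671 + 1646) + 58*10 = 3317 + 580 = 3897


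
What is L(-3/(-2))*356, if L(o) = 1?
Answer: 356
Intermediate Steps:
L(-3/(-2))*356 = 1*356 = 356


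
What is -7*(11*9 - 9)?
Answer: -630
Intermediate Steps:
-7*(11*9 - 9) = -7*(99 - 9) = -7*90 = -630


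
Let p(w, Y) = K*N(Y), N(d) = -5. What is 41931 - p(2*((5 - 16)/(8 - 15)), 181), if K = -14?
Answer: 41861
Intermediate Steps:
p(w, Y) = 70 (p(w, Y) = -14*(-5) = 70)
41931 - p(2*((5 - 16)/(8 - 15)), 181) = 41931 - 1*70 = 41931 - 70 = 41861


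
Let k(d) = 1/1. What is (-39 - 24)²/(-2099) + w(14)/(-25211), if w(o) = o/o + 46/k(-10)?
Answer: -100161112/52917889 ≈ -1.8928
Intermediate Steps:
k(d) = 1
w(o) = 47 (w(o) = o/o + 46/1 = 1 + 46*1 = 1 + 46 = 47)
(-39 - 24)²/(-2099) + w(14)/(-25211) = (-39 - 24)²/(-2099) + 47/(-25211) = (-63)²*(-1/2099) + 47*(-1/25211) = 3969*(-1/2099) - 47/25211 = -3969/2099 - 47/25211 = -100161112/52917889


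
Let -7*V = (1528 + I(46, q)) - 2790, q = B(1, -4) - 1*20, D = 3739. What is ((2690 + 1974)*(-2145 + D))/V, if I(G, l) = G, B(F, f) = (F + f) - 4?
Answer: 3252557/76 ≈ 42797.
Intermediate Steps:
B(F, f) = -4 + F + f
q = -27 (q = (-4 + 1 - 4) - 1*20 = -7 - 20 = -27)
V = 1216/7 (V = -((1528 + 46) - 2790)/7 = -(1574 - 2790)/7 = -1/7*(-1216) = 1216/7 ≈ 173.71)
((2690 + 1974)*(-2145 + D))/V = ((2690 + 1974)*(-2145 + 3739))/(1216/7) = (4664*1594)*(7/1216) = 7434416*(7/1216) = 3252557/76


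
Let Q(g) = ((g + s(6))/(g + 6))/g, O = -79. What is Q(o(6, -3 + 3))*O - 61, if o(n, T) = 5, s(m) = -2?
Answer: -3592/55 ≈ -65.309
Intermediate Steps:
Q(g) = (-2 + g)/(g*(6 + g)) (Q(g) = ((g - 2)/(g + 6))/g = ((-2 + g)/(6 + g))/g = (-2 + g)/(g*(6 + g)))
Q(o(6, -3 + 3))*O - 61 = ((-2 + 5)/(5*(6 + 5)))*(-79) - 61 = ((⅕)*3/11)*(-79) - 61 = ((⅕)*(1/11)*3)*(-79) - 61 = (3/55)*(-79) - 61 = -237/55 - 61 = -3592/55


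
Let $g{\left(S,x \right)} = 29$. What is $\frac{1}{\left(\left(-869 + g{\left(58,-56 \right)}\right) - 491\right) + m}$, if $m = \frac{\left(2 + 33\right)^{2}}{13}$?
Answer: $- \frac{13}{16078} \approx -0.00080856$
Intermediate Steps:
$m = \frac{1225}{13}$ ($m = 35^{2} \cdot \frac{1}{13} = 1225 \cdot \frac{1}{13} = \frac{1225}{13} \approx 94.231$)
$\frac{1}{\left(\left(-869 + g{\left(58,-56 \right)}\right) - 491\right) + m} = \frac{1}{\left(\left(-869 + 29\right) - 491\right) + \frac{1225}{13}} = \frac{1}{\left(-840 - 491\right) + \frac{1225}{13}} = \frac{1}{-1331 + \frac{1225}{13}} = \frac{1}{- \frac{16078}{13}} = - \frac{13}{16078}$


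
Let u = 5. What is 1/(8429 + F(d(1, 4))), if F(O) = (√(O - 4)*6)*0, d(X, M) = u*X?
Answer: 1/8429 ≈ 0.00011864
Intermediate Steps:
d(X, M) = 5*X
F(O) = 0 (F(O) = (√(-4 + O)*6)*0 = (6*√(-4 + O))*0 = 0)
1/(8429 + F(d(1, 4))) = 1/(8429 + 0) = 1/8429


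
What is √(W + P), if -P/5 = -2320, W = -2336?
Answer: 4*√579 ≈ 96.250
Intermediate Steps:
P = 11600 (P = -5*(-2320) = 11600)
√(W + P) = √(-2336 + 11600) = √9264 = 4*√579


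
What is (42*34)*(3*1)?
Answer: 4284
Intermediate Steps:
(42*34)*(3*1) = 1428*3 = 4284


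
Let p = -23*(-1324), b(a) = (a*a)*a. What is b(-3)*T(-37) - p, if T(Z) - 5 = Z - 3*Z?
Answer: -32585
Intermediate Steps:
b(a) = a³ (b(a) = a²*a = a³)
T(Z) = 5 - 2*Z (T(Z) = 5 + (Z - 3*Z) = 5 - 2*Z)
p = 30452
b(-3)*T(-37) - p = (-3)³*(5 - 2*(-37)) - 1*30452 = -27*(5 + 74) - 30452 = -27*79 - 30452 = -2133 - 30452 = -32585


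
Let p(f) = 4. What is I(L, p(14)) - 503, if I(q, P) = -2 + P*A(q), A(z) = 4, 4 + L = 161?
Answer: -489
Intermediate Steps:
L = 157 (L = -4 + 161 = 157)
I(q, P) = -2 + 4*P (I(q, P) = -2 + P*4 = -2 + 4*P)
I(L, p(14)) - 503 = (-2 + 4*4) - 503 = (-2 + 16) - 503 = 14 - 503 = -489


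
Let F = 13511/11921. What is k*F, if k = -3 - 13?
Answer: -216176/11921 ≈ -18.134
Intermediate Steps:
k = -16
F = 13511/11921 (F = 13511*(1/11921) = 13511/11921 ≈ 1.1334)
k*F = -16*13511/11921 = -216176/11921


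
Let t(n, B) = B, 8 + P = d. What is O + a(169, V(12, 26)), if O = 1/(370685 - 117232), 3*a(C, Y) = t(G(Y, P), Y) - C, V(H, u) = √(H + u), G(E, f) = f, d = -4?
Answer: -42833554/760359 + √38/3 ≈ -54.279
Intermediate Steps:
P = -12 (P = -8 - 4 = -12)
a(C, Y) = -C/3 + Y/3 (a(C, Y) = (Y - C)/3 = -C/3 + Y/3)
O = 1/253453 ≈ 3.9455e-6
O + a(169, V(12, 26)) = 1/253453 + (-⅓*169 + √(12 + 26)/3) = 1/253453 + (-169/3 + √38/3) = -42833554/760359 + √38/3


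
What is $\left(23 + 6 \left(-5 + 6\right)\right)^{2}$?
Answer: $841$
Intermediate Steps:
$\left(23 + 6 \left(-5 + 6\right)\right)^{2} = \left(23 + 6 \cdot 1\right)^{2} = \left(23 + 6\right)^{2} = 29^{2} = 841$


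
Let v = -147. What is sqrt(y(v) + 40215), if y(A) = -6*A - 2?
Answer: sqrt(41095) ≈ 202.72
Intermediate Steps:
y(A) = -2 - 6*A
sqrt(y(v) + 40215) = sqrt((-2 - 6*(-147)) + 40215) = sqrt((-2 + 882) + 40215) = sqrt(880 + 40215) = sqrt(41095)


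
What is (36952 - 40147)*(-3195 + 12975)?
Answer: -31247100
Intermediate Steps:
(36952 - 40147)*(-3195 + 12975) = -3195*9780 = -31247100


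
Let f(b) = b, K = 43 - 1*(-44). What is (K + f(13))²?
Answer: 10000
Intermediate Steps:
K = 87 (K = 43 + 44 = 87)
(K + f(13))² = (87 + 13)² = 100² = 10000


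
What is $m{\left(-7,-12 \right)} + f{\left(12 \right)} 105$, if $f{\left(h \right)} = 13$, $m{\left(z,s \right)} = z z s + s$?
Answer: $765$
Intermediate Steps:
$m{\left(z,s \right)} = s + s z^{2}$ ($m{\left(z,s \right)} = z^{2} s + s = s z^{2} + s = s + s z^{2}$)
$m{\left(-7,-12 \right)} + f{\left(12 \right)} 105 = - 12 \left(1 + \left(-7\right)^{2}\right) + 13 \cdot 105 = - 12 \left(1 + 49\right) + 1365 = \left(-12\right) 50 + 1365 = -600 + 1365 = 765$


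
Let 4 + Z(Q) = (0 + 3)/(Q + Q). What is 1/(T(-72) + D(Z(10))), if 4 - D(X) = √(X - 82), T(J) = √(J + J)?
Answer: 10/(40 + 120*I - I*√8585) ≈ 0.17038 - 0.11647*I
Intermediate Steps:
T(J) = √2*√J (T(J) = √(2*J) = √2*√J)
Z(Q) = -4 + 3/(2*Q) (Z(Q) = -4 + (0 + 3)/(Q + Q) = -4 + 3/(2*Q))
D(X) = 4 - √(-82 + X) (D(X) = 4 - √(X - 82) = 4 - √(-82 + X))
1/(T(-72) + D(Z(10))) = 1/(√2*√(-72) + (4 - √(-82 + (-4 + (3/2)/10)))) = 1/(√2*(6*I*√2) + (4 - √(-82 + (-4 + (3/2)*(⅒))))) = 1/(12*I + (4 - √(-82 + (-4 + 3/20)))) = 1/(12*I + (4 - √(-82 - 77/20))) = 1/(12*I + (4 - √(-1717/20))) = 1/(12*I + (4 - I*√8585/10)) = 1/(4 + 12*I - I*√8585/10)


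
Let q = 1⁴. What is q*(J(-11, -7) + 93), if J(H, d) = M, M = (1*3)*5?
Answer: 108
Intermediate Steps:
q = 1
M = 15 (M = 3*5 = 15)
J(H, d) = 15
q*(J(-11, -7) + 93) = 1*(15 + 93) = 1*108 = 108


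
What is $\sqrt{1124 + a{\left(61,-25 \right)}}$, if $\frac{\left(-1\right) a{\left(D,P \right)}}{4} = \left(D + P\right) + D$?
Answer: $4 \sqrt{46} \approx 27.129$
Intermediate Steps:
$a{\left(D,P \right)} = - 8 D - 4 P$ ($a{\left(D,P \right)} = - 4 \left(\left(D + P\right) + D\right) = - 4 \left(P + 2 D\right) = - 8 D - 4 P$)
$\sqrt{1124 + a{\left(61,-25 \right)}} = \sqrt{1124 - 388} = \sqrt{736} = 4 \sqrt{46}$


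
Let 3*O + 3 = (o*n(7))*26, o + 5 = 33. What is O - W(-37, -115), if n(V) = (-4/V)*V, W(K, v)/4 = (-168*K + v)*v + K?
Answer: 8416909/3 ≈ 2.8056e+6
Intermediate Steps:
W(K, v) = 4*K + 4*v*(v - 168*K) (W(K, v) = 4*((-168*K + v)*v + K) = 4*((v - 168*K)*v + K) = 4*(v*(v - 168*K) + K) = 4*(K + v*(v - 168*K)) = 4*K + 4*v*(v - 168*K))
o = 28 (o = -5 + 33 = 28)
n(V) = -4
O = -2915/3 (O = -1 + ((28*(-4))*26)/3 = -1 + (-112*26)/3 = -1 + (⅓)*(-2912) = -1 - 2912/3 = -2915/3 ≈ -971.67)
O - W(-37, -115) = -2915/3 - (4*(-37) + 4*(-115)² - 672*(-37)*(-115)) = -2915/3 - (-148 + 4*13225 - 2859360) = -2915/3 - (-148 + 52900 - 2859360) = -2915/3 - 1*(-2806608) = -2915/3 + 2806608 = 8416909/3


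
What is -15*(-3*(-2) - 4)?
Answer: -30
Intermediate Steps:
-15*(-3*(-2) - 4) = -15*(6 - 4) = -15*2 = -30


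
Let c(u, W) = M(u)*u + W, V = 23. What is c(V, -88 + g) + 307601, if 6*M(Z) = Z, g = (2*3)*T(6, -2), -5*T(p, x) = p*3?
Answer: 9227387/30 ≈ 3.0758e+5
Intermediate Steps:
T(p, x) = -3*p/5 (T(p, x) = -p*3/5 = -3*p/5)
g = -108/5 (g = (2*3)*(-3/5*6) = 6*(-18/5) = -108/5 ≈ -21.600)
M(Z) = Z/6
c(u, W) = W + u**2/6 (c(u, W) = (u/6)*u + W = u**2/6 + W = W + u**2/6)
c(V, -88 + g) + 307601 = ((-88 - 108/5) + (1/6)*23**2) + 307601 = (-548/5 + (1/6)*529) + 307601 = (-548/5 + 529/6) + 307601 = -643/30 + 307601 = 9227387/30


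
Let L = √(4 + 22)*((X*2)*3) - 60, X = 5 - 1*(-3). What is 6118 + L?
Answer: 6058 + 48*√26 ≈ 6302.8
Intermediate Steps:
X = 8 (X = 5 + 3 = 8)
L = -60 + 48*√26 (L = √(4 + 22)*((8*2)*3) - 60 = √26*(16*3) - 60 = √26*48 - 60 = 48*√26 - 60 = -60 + 48*√26 ≈ 184.75)
6118 + L = 6118 + (-60 + 48*√26) = 6058 + 48*√26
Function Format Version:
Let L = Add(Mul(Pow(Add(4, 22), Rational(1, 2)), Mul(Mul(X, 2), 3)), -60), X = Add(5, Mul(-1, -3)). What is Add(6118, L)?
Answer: Add(6058, Mul(48, Pow(26, Rational(1, 2)))) ≈ 6302.8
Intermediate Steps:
X = 8 (X = Add(5, 3) = 8)
L = Add(-60, Mul(48, Pow(26, Rational(1, 2)))) (L = Add(Mul(Pow(Add(4, 22), Rational(1, 2)), Mul(Mul(8, 2), 3)), -60) = Add(Mul(Pow(26, Rational(1, 2)), Mul(16, 3)), -60) = Add(Mul(Pow(26, Rational(1, 2)), 48), -60) = Add(Mul(48, Pow(26, Rational(1, 2))), -60) = Add(-60, Mul(48, Pow(26, Rational(1, 2)))) ≈ 184.75)
Add(6118, L) = Add(6118, Add(-60, Mul(48, Pow(26, Rational(1, 2))))) = Add(6058, Mul(48, Pow(26, Rational(1, 2))))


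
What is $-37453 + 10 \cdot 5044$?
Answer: $12987$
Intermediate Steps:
$-37453 + 10 \cdot 5044 = -37453 + 50440 = 12987$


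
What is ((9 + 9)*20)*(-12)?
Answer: -4320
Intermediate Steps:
((9 + 9)*20)*(-12) = (18*20)*(-12) = 360*(-12) = -4320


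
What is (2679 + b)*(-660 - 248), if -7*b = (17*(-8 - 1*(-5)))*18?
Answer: -17861268/7 ≈ -2.5516e+6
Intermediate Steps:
b = 918/7 (b = -17*(-8 - 1*(-5))*18/7 = -17*(-8 + 5)*18/7 = -17*(-3)*18/7 = -(-51)*18/7 = -⅐*(-918) = 918/7 ≈ 131.14)
(2679 + b)*(-660 - 248) = (2679 + 918/7)*(-660 - 248) = (19671/7)*(-908) = -17861268/7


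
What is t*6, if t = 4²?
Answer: 96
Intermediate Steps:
t = 16
t*6 = 16*6 = 96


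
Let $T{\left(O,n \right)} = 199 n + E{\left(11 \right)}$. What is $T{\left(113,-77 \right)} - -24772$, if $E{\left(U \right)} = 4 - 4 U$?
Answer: $9409$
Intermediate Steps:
$T{\left(O,n \right)} = -40 + 199 n$ ($T{\left(O,n \right)} = 199 n + \left(4 - 44\right) = 199 n - 40 = -40 + 199 n$)
$T{\left(113,-77 \right)} - -24772 = \left(-40 + 199 \left(-77\right)\right) - -24772 = \left(-40 - 15323\right) + 24772 = -15363 + 24772 = 9409$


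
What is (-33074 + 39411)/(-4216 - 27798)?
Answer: -6337/32014 ≈ -0.19794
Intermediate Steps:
(-33074 + 39411)/(-4216 - 27798) = 6337/(-32014) = 6337*(-1/32014) = -6337/32014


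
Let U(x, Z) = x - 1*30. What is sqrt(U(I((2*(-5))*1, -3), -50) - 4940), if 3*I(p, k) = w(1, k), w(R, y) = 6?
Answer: 6*I*sqrt(138) ≈ 70.484*I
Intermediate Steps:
I(p, k) = 2 (I(p, k) = (1/3)*6 = 2)
U(x, Z) = -30 + x (U(x, Z) = x - 30 = -30 + x)
sqrt(U(I((2*(-5))*1, -3), -50) - 4940) = sqrt((-30 + 2) - 4940) = sqrt(-28 - 4940) = sqrt(-4968) = 6*I*sqrt(138)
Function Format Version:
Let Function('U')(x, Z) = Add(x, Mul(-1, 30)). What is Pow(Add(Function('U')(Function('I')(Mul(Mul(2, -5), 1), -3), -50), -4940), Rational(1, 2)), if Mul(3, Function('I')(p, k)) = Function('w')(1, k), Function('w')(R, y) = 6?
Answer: Mul(6, I, Pow(138, Rational(1, 2))) ≈ Mul(70.484, I)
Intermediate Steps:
Function('I')(p, k) = 2 (Function('I')(p, k) = Mul(Rational(1, 3), 6) = 2)
Function('U')(x, Z) = Add(-30, x) (Function('U')(x, Z) = Add(x, -30) = Add(-30, x))
Pow(Add(Function('U')(Function('I')(Mul(Mul(2, -5), 1), -3), -50), -4940), Rational(1, 2)) = Pow(Add(Add(-30, 2), -4940), Rational(1, 2)) = Pow(Add(-28, -4940), Rational(1, 2)) = Pow(-4968, Rational(1, 2)) = Mul(6, I, Pow(138, Rational(1, 2)))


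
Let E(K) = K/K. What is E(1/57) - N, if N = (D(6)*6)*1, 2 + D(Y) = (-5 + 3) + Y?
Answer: -11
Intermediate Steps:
D(Y) = -4 + Y (D(Y) = -2 + ((-5 + 3) + Y) = -2 + (-2 + Y) = -4 + Y)
E(K) = 1
N = 12 (N = ((-4 + 6)*6)*1 = (2*6)*1 = 12*1 = 12)
E(1/57) - N = 1 - 1*12 = 1 - 12 = -11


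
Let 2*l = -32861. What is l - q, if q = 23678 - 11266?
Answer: -57685/2 ≈ -28843.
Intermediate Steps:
l = -32861/2 (l = (½)*(-32861) = -32861/2 ≈ -16431.)
q = 12412
l - q = -32861/2 - 1*12412 = -32861/2 - 12412 = -57685/2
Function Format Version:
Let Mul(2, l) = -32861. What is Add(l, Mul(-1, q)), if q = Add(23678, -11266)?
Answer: Rational(-57685, 2) ≈ -28843.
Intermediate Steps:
l = Rational(-32861, 2) (l = Mul(Rational(1, 2), -32861) = Rational(-32861, 2) ≈ -16431.)
q = 12412
Add(l, Mul(-1, q)) = Add(Rational(-32861, 2), Mul(-1, 12412)) = Add(Rational(-32861, 2), -12412) = Rational(-57685, 2)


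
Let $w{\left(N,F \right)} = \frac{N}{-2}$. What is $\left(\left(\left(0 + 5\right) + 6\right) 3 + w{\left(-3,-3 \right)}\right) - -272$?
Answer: $\frac{613}{2} \approx 306.5$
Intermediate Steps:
$w{\left(N,F \right)} = - \frac{N}{2}$ ($w{\left(N,F \right)} = N \left(- \frac{1}{2}\right) = - \frac{N}{2}$)
$\left(\left(\left(0 + 5\right) + 6\right) 3 + w{\left(-3,-3 \right)}\right) - -272 = \left(\left(\left(0 + 5\right) + 6\right) 3 - - \frac{3}{2}\right) - -272 = \left(\left(5 + 6\right) 3 + \frac{3}{2}\right) + 272 = \left(11 \cdot 3 + \frac{3}{2}\right) + 272 = \left(33 + \frac{3}{2}\right) + 272 = \frac{69}{2} + 272 = \frac{613}{2}$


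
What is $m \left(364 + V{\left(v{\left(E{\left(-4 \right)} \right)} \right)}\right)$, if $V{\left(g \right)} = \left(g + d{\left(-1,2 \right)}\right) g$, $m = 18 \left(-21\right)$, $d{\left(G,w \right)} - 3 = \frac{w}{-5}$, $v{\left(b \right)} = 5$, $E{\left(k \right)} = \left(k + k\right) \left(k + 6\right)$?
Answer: $-151956$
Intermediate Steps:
$E{\left(k \right)} = 2 k \left(6 + k\right)$
$d{\left(G,w \right)} = 3 - \frac{w}{5}$ ($d{\left(G,w \right)} = 3 + \frac{w}{-5} = 3 + w \left(- \frac{1}{5}\right) = 3 - \frac{w}{5}$)
$m = -378$
$V{\left(g \right)} = g \left(\frac{13}{5} + g\right)$ ($V{\left(g \right)} = \left(g + \left(3 - \frac{2}{5}\right)\right) g = \left(g + \frac{13}{5}\right) g = \left(\frac{13}{5} + g\right) g = g \left(\frac{13}{5} + g\right)$)
$m \left(364 + V{\left(v{\left(E{\left(-4 \right)} \right)} \right)}\right) = - 378 \left(364 + \frac{1}{5} \cdot 5 \left(13 + 5 \cdot 5\right)\right) = - 378 \left(364 + \frac{1}{5} \cdot 5 \left(13 + 25\right)\right) = - 378 \left(364 + \frac{1}{5} \cdot 5 \cdot 38\right) = - 378 \left(364 + 38\right) = \left(-378\right) 402 = -151956$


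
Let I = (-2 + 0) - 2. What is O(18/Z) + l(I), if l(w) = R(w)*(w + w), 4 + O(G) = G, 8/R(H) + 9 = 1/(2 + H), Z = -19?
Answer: 34/19 ≈ 1.7895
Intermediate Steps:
I = -4 (I = -2 - 2 = -4)
R(H) = 8/(-9 + 1/(2 + H))
O(G) = -4 + G
l(w) = 16*w*(-2 - w)/(17 + 9*w) (l(w) = (8*(-2 - w)/(17 + 9*w))*(w + w) = (8*(-2 - w)/(17 + 9*w))*(2*w) = 16*w*(-2 - w)/(17 + 9*w))
O(18/Z) + l(I) = (-4 + 18/(-19)) - 16*(-4)*(2 - 4)/(17 + 9*(-4)) = (-4 + 18*(-1/19)) - 16*(-4)*(-2)/(17 - 36) = (-4 - 18/19) - 16*(-4)*(-2)/(-19) = -94/19 - 16*(-4)*(-1/19)*(-2) = -94/19 + 128/19 = 34/19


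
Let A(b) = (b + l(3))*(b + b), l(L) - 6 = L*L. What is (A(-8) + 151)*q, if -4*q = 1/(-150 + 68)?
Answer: 39/328 ≈ 0.11890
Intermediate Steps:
q = 1/328 (q = -1/(4*(-150 + 68)) = -¼/(-82) = -¼*(-1/82) = 1/328 ≈ 0.0030488)
l(L) = 6 + L² (l(L) = 6 + L*L = 6 + L²)
A(b) = 2*b*(15 + b) (A(b) = (b + (6 + 3²))*(b + b) = (b + (6 + 9))*(2*b) = (b + 15)*(2*b) = (15 + b)*(2*b) = 2*b*(15 + b))
(A(-8) + 151)*q = (2*(-8)*(15 - 8) + 151)*(1/328) = (2*(-8)*7 + 151)*(1/328) = (-112 + 151)*(1/328) = 39*(1/328) = 39/328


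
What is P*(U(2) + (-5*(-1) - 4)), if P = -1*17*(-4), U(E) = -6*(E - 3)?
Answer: 476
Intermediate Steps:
U(E) = 18 - 6*E (U(E) = -6*(-3 + E) = 18 - 6*E)
P = 68 (P = -17*(-4) = 68)
P*(U(2) + (-5*(-1) - 4)) = 68*((18 - 6*2) + (-5*(-1) - 4)) = 68*((18 - 12) + (5 - 4)) = 68*(6 + 1) = 68*7 = 476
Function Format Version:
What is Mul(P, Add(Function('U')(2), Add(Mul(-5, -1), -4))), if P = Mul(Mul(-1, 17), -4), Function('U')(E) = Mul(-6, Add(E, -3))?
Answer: 476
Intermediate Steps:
Function('U')(E) = Add(18, Mul(-6, E)) (Function('U')(E) = Mul(-6, Add(-3, E)) = Add(18, Mul(-6, E)))
P = 68 (P = Mul(-17, -4) = 68)
Mul(P, Add(Function('U')(2), Add(Mul(-5, -1), -4))) = Mul(68, Add(Add(18, Mul(-6, 2)), Add(Mul(-5, -1), -4))) = Mul(68, Add(Add(18, -12), Add(5, -4))) = Mul(68, Add(6, 1)) = Mul(68, 7) = 476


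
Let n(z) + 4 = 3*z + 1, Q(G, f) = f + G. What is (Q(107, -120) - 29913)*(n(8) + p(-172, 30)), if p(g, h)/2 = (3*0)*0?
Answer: -628446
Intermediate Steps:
Q(G, f) = G + f
p(g, h) = 0 (p(g, h) = 2*((3*0)*0) = 2*(0*0) = 2*0 = 0)
n(z) = -3 + 3*z (n(z) = -4 + (3*z + 1) = -4 + (1 + 3*z) = -3 + 3*z)
(Q(107, -120) - 29913)*(n(8) + p(-172, 30)) = ((107 - 120) - 29913)*((-3 + 3*8) + 0) = (-13 - 29913)*((-3 + 24) + 0) = -29926*(21 + 0) = -29926*21 = -628446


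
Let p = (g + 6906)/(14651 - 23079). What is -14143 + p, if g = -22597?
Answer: -119181513/8428 ≈ -14141.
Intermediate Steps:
p = 15691/8428 (p = (-22597 + 6906)/(14651 - 23079) = -15691/(-8428) = -15691*(-1/8428) = 15691/8428 ≈ 1.8618)
-14143 + p = -14143 + 15691/8428 = -119181513/8428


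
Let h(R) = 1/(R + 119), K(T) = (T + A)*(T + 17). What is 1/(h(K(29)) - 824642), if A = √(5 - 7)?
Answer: (-46*√2 + 1453*I)/(-1198204825*I + 37933532*√2) ≈ -1.2126e-6 + 5.5511e-17*I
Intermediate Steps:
A = I*√2 (A = √(-2) = I*√2 ≈ 1.4142*I)
K(T) = (17 + T)*(T + I*√2) (K(T) = (T + I*√2)*(T + 17) = (T + I*√2)*(17 + T) = (17 + T)*(T + I*√2))
h(R) = 1/(119 + R)
1/(h(K(29)) - 824642) = 1/(1/(119 + (29² + 17*29 + 17*I*√2 + I*29*√2)) - 824642) = 1/(1/(119 + (841 + 493 + 17*I*√2 + 29*I*√2)) - 824642) = 1/(1/(119 + (1334 + 46*I*√2)) - 824642) = 1/(1/(1453 + 46*I*√2) - 824642) = 1/(-824642 + 1/(1453 + 46*I*√2))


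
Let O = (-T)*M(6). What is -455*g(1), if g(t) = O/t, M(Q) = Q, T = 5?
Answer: 13650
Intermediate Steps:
O = -30 (O = -1*5*6 = -5*6 = -30)
g(t) = -30/t
-455*g(1) = -(-13650)/1 = -(-13650) = -455*(-30) = 13650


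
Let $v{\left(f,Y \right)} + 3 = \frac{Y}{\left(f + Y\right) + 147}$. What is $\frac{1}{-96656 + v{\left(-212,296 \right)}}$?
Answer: $- \frac{231}{22327933} \approx -1.0346 \cdot 10^{-5}$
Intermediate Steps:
$v{\left(f,Y \right)} = -3 + \frac{Y}{147 + Y + f}$ ($v{\left(f,Y \right)} = -3 + \frac{Y}{\left(f + Y\right) + 147} = -3 + \frac{Y}{\left(Y + f\right) + 147} = -3 + \frac{Y}{147 + Y + f}$)
$\frac{1}{-96656 + v{\left(-212,296 \right)}} = \frac{1}{-96656 + \frac{-441 - -636 - 592}{147 + 296 - 212}} = \frac{1}{-96656 + \frac{-441 + 636 - 592}{231}} = \frac{1}{-96656 + \frac{1}{231} \left(-397\right)} = \frac{1}{-96656 - \frac{397}{231}} = \frac{1}{- \frac{22327933}{231}} = - \frac{231}{22327933}$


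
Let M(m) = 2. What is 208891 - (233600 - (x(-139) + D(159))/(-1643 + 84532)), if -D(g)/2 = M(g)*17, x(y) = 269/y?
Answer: -284686507560/11521571 ≈ -24709.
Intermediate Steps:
D(g) = -68 (D(g) = -4*17 = -2*34 = -68)
208891 - (233600 - (x(-139) + D(159))/(-1643 + 84532)) = 208891 - (233600 - (269/(-139) - 68)/(-1643 + 84532)) = 208891 - (233600 - (269*(-1/139) - 68)/82889) = 208891 - (233600 - (-269/139 - 68)/82889) = 208891 - (233600 - (-9721)/(139*82889)) = 208891 - (233600 - 1*(-9721/11521571)) = 208891 - (233600 + 9721/11521571) = 208891 - 1*2691438995321/11521571 = 208891 - 2691438995321/11521571 = -284686507560/11521571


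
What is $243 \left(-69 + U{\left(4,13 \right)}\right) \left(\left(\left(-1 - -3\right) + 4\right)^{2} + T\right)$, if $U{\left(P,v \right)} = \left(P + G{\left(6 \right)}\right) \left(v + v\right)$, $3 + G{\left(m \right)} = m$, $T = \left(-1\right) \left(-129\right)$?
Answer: $4530735$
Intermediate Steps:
$T = 129$
$G{\left(m \right)} = -3 + m$
$U{\left(P,v \right)} = 2 v \left(3 + P\right)$ ($U{\left(P,v \right)} = \left(P + \left(-3 + 6\right)\right) \left(v + v\right) = \left(P + 3\right) 2 v = \left(3 + P\right) 2 v = 2 v \left(3 + P\right)$)
$243 \left(-69 + U{\left(4,13 \right)}\right) \left(\left(\left(-1 - -3\right) + 4\right)^{2} + T\right) = 243 \left(-69 + 2 \cdot 13 \left(3 + 4\right)\right) \left(\left(\left(-1 - -3\right) + 4\right)^{2} + 129\right) = 243 \left(-69 + 2 \cdot 13 \cdot 7\right) \left(\left(\left(-1 + 3\right) + 4\right)^{2} + 129\right) = 243 \left(-69 + 182\right) \left(\left(2 + 4\right)^{2} + 129\right) = 243 \cdot 113 \left(6^{2} + 129\right) = 243 \cdot 113 \left(36 + 129\right) = 243 \cdot 113 \cdot 165 = 243 \cdot 18645 = 4530735$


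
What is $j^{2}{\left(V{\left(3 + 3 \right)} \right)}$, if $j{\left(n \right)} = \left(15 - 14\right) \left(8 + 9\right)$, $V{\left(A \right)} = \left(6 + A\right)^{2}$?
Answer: $289$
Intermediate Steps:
$j{\left(n \right)} = 17$ ($j{\left(n \right)} = 1 \cdot 17 = 17$)
$j^{2}{\left(V{\left(3 + 3 \right)} \right)} = 17^{2} = 289$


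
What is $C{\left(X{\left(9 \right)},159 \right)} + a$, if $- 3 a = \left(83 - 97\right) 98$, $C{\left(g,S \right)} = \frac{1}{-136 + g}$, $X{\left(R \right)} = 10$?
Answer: $\frac{57623}{126} \approx 457.33$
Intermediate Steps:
$a = \frac{1372}{3}$ ($a = - \frac{\left(83 - 97\right) 98}{3} = - \frac{\left(-14\right) 98}{3} = \left(- \frac{1}{3}\right) \left(-1372\right) = \frac{1372}{3} \approx 457.33$)
$C{\left(X{\left(9 \right)},159 \right)} + a = \frac{1}{-136 + 10} + \frac{1372}{3} = \frac{1}{-126} + \frac{1372}{3} = - \frac{1}{126} + \frac{1372}{3} = \frac{57623}{126}$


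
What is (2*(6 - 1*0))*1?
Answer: 12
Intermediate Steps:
(2*(6 - 1*0))*1 = (2*(6 + 0))*1 = (2*6)*1 = 12*1 = 12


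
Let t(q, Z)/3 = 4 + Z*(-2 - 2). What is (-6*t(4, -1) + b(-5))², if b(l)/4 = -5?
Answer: 26896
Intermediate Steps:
b(l) = -20 (b(l) = 4*(-5) = -20)
t(q, Z) = 12 - 12*Z (t(q, Z) = 3*(4 + Z*(-2 - 2)) = 3*(4 + Z*(-4)) = 3*(4 - 4*Z) = 12 - 12*Z)
(-6*t(4, -1) + b(-5))² = (-6*(12 - 12*(-1)) - 20)² = (-6*(12 + 12) - 20)² = (-6*24 - 20)² = (-144 - 20)² = (-164)² = 26896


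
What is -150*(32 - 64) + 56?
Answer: 4856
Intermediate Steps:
-150*(32 - 64) + 56 = -150*(-32) + 56 = 4800 + 56 = 4856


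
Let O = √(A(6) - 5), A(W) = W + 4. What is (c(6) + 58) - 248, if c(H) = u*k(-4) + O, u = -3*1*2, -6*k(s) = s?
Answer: -194 + √5 ≈ -191.76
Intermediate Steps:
k(s) = -s/6
A(W) = 4 + W
u = -6 (u = -3*2 = -6)
O = √5 (O = √((4 + 6) - 5) = √(10 - 5) = √5 ≈ 2.2361)
c(H) = -4 + √5 (c(H) = -(-1)*(-4) + √5 = -6*⅔ + √5 = -4 + √5)
(c(6) + 58) - 248 = ((-4 + √5) + 58) - 248 = (54 + √5) - 248 = -194 + √5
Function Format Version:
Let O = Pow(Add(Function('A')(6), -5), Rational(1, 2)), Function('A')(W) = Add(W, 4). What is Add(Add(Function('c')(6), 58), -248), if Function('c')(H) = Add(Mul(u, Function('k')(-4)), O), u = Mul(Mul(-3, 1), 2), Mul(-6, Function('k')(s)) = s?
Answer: Add(-194, Pow(5, Rational(1, 2))) ≈ -191.76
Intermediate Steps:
Function('k')(s) = Mul(Rational(-1, 6), s)
Function('A')(W) = Add(4, W)
u = -6 (u = Mul(-3, 2) = -6)
O = Pow(5, Rational(1, 2)) (O = Pow(Add(Add(4, 6), -5), Rational(1, 2)) = Pow(Add(10, -5), Rational(1, 2)) = Pow(5, Rational(1, 2)) ≈ 2.2361)
Function('c')(H) = Add(-4, Pow(5, Rational(1, 2))) (Function('c')(H) = Add(Mul(-6, Mul(Rational(-1, 6), -4)), Pow(5, Rational(1, 2))) = Add(Mul(-6, Rational(2, 3)), Pow(5, Rational(1, 2))) = Add(-4, Pow(5, Rational(1, 2))))
Add(Add(Function('c')(6), 58), -248) = Add(Add(Add(-4, Pow(5, Rational(1, 2))), 58), -248) = Add(Add(54, Pow(5, Rational(1, 2))), -248) = Add(-194, Pow(5, Rational(1, 2)))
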